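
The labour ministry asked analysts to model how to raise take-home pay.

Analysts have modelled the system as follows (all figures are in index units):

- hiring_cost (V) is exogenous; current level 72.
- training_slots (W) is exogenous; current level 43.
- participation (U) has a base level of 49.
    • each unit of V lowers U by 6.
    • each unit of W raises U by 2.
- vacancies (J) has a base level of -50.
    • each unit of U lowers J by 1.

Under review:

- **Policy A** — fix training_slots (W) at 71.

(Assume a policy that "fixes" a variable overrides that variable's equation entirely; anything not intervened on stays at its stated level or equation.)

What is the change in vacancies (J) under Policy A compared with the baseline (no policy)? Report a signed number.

Baseline:
  V = 72
  W = 43
  U = 49 − 6·72 + 2·43 = -297
  J = -50 − (-297) = 247
Policy A (W := 71):
  V = 72
  W = 71
  U = 49 − 6·72 + 2·71 = -241
  J = -50 − (-241) = 191
Change in J: 191 − 247 = -56

-56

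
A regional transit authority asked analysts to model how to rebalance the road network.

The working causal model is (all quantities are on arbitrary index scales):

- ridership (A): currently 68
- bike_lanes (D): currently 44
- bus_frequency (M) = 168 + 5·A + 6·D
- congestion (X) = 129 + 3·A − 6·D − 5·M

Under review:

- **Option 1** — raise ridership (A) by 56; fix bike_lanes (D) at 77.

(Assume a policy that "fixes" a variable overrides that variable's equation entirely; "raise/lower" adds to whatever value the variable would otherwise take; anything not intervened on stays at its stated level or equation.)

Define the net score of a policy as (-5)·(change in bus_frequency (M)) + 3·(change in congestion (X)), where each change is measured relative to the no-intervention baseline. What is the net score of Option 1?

-9650

Baseline:
  A = 68
  D = 44
  M = 168 + 5·68 + 6·44 = 772
  X = 129 + 3·68 − 6·44 − 5·772 = -3791
Option 1 (A + 56, D := 77):
  A = 68 + 56 = 124
  D = 77
  M = 168 + 5·124 + 6·77 = 1250
  X = 129 + 3·124 − 6·77 − 5·1250 = -6211
ΔM = 1250 − 772 = 478; ΔX = -6211 − (-3791) = -2420
Score = (-5)·478 + 3·(-2420) = -9650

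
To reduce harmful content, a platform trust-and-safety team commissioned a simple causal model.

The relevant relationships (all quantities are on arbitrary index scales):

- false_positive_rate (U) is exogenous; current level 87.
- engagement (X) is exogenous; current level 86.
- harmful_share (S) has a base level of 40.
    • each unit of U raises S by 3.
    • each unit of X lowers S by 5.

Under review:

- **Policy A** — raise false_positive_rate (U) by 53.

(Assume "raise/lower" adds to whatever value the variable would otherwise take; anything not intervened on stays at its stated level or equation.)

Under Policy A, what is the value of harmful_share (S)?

Policy A (U + 53):
  U = 87 + 53 = 140
  X = 86
  S = 40 + 3·140 − 5·86 = 30

30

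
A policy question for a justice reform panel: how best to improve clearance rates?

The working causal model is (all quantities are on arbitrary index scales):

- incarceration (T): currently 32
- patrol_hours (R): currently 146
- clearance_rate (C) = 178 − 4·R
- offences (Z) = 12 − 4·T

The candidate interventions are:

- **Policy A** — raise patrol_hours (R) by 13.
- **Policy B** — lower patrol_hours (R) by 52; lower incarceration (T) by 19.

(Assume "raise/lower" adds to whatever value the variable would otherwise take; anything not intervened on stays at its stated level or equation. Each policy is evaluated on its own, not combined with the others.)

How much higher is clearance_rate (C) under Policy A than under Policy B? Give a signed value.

Policy A (R + 13):
  R = 146 + 13 = 159
  C = 178 − 4·159 = -458
Policy B (R − 52, T − 19):
  R = 146 − 52 = 94
  C = 178 − 4·94 = -198
C: -458 − (-198) = -260

-260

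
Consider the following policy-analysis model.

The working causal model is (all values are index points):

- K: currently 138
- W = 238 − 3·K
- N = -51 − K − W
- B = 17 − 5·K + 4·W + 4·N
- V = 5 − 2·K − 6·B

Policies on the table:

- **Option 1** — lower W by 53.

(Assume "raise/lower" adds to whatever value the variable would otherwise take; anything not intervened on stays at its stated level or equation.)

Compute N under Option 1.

40

Option 1 (W − 53):
  K = 138
  W = 238 − 3·138 (−53 from intervention) = -229
  N = -51 − 138 − (-229) = 40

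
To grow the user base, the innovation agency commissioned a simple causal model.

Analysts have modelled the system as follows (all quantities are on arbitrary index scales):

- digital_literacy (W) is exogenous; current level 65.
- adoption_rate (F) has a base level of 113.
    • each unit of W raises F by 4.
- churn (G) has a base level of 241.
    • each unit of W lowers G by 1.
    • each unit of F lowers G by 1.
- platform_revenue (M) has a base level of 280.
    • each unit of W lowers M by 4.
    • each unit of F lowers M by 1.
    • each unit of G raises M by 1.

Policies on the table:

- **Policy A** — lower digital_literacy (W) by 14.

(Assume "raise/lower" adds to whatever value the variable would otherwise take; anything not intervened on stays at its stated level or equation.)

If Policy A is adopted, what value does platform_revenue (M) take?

-368

Policy A (W − 14):
  W = 65 − 14 = 51
  F = 113 + 4·51 = 317
  G = 241 − 51 − 317 = -127
  M = 280 − 4·51 − 317 + (-127) = -368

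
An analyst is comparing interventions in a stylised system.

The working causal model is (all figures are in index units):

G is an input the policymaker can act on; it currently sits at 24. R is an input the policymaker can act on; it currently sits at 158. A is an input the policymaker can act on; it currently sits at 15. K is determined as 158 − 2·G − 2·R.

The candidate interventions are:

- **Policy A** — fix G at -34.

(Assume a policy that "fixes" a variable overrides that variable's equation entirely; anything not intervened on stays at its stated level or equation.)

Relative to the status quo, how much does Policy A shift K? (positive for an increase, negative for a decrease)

116

Baseline:
  G = 24
  R = 158
  K = 158 − 2·24 − 2·158 = -206
Policy A (G := -34):
  G = -34
  R = 158
  K = 158 − 2·(-34) − 2·158 = -90
Change in K: -90 − (-206) = 116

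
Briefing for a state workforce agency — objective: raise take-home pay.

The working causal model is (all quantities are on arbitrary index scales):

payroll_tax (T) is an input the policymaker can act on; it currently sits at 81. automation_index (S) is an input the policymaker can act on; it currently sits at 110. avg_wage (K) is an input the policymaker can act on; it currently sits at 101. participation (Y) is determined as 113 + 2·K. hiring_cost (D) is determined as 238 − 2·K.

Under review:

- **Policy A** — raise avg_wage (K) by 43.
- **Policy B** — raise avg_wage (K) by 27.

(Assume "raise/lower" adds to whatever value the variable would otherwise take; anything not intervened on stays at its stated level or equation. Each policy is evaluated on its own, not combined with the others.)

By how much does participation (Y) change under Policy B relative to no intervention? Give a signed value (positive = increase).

54

Baseline:
  K = 101
  Y = 113 + 2·101 = 315
Policy B (K + 27):
  K = 101 + 27 = 128
  Y = 113 + 2·128 = 369
Change in Y: 369 − 315 = 54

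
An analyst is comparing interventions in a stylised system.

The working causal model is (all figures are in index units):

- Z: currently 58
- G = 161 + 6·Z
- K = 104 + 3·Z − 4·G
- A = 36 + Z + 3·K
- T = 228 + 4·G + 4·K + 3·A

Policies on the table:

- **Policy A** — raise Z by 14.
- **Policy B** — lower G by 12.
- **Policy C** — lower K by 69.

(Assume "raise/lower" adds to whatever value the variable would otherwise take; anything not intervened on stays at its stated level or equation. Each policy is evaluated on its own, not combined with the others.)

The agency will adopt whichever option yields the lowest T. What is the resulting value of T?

-23752

Policy A (Z + 14):
  Z = 58 + 14 = 72
  G = 161 + 6·72 = 593
  K = 104 + 3·72 − 4·593 = -2052
  A = 36 + 72 + 3·(-2052) = -6048
  T = 228 + 4·593 + 4·(-2052) + 3·(-6048) = -23752
Policy B (G − 12):
  Z = 58
  G = 161 + 6·58 (−12 from intervention) = 497
  K = 104 + 3·58 − 4·497 = -1710
  A = 36 + 58 + 3·(-1710) = -5036
  T = 228 + 4·497 + 4·(-1710) + 3·(-5036) = -19732
Policy C (K − 69):
  Z = 58
  G = 161 + 6·58 = 509
  K = 104 + 3·58 − 4·509 (−69 from intervention) = -1827
  A = 36 + 58 + 3·(-1827) = -5387
  T = 228 + 4·509 + 4·(-1827) + 3·(-5387) = -21205
Comparing — Policy A: T=-23752, Policy B: T=-19732, Policy C: T=-21205. Lowest is -23752 (Policy A).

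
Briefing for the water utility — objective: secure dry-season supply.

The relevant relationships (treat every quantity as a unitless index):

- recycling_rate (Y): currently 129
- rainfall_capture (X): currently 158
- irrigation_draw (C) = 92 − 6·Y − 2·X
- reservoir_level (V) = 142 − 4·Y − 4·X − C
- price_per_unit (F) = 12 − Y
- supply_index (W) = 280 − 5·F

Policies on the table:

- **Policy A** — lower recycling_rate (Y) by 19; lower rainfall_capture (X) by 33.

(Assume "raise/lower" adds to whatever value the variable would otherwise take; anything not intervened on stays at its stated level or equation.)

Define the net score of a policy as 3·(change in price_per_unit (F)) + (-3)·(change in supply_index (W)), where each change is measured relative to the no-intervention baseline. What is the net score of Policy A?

Baseline:
  Y = 129
  F = 12 − 129 = -117
  W = 280 − 5·(-117) = 865
Policy A (Y − 19, X − 33):
  Y = 129 − 19 = 110
  F = 12 − 110 = -98
  W = 280 − 5·(-98) = 770
ΔF = -98 − (-117) = 19; ΔW = 770 − 865 = -95
Score = 3·19 + (-3)·(-95) = 342

342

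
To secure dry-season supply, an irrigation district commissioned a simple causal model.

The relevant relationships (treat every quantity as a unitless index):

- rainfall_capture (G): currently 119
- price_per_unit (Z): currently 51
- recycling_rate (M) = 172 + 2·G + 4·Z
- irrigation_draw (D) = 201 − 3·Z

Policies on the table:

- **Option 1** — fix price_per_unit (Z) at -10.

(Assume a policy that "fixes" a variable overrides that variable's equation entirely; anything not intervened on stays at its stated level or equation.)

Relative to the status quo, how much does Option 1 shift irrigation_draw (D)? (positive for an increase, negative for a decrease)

183

Baseline:
  Z = 51
  D = 201 − 3·51 = 48
Option 1 (Z := -10):
  Z = -10
  D = 201 − 3·(-10) = 231
Change in D: 231 − 48 = 183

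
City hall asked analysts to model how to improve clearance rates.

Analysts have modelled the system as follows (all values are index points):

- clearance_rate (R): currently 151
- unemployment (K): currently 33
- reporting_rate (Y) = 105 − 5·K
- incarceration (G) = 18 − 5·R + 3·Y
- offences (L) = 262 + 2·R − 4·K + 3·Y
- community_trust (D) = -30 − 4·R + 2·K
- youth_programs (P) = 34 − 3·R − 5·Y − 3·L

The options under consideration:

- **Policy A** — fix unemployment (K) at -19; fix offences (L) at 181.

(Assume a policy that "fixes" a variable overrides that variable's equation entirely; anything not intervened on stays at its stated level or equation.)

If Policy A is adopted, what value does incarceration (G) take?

-137

Policy A (K := -19, L := 181):
  R = 151
  K = -19
  Y = 105 − 5·(-19) = 200
  G = 18 − 5·151 + 3·200 = -137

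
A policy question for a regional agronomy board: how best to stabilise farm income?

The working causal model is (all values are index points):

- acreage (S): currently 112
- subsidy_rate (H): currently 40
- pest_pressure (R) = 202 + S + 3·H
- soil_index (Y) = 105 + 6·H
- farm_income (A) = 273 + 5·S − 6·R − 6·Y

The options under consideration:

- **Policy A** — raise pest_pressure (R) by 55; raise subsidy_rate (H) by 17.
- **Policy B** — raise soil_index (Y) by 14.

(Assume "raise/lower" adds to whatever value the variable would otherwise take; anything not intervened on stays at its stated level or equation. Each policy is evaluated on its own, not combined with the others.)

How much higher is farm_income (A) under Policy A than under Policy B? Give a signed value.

Policy A (R + 55, H + 17):
  S = 112
  H = 40 + 17 = 57
  R = 202 + 112 + 3·57 (+55 from intervention) = 540
  Y = 105 + 6·57 = 447
  A = 273 + 5·112 − 6·540 − 6·447 = -5089
Policy B (Y + 14):
  S = 112
  H = 40
  R = 202 + 112 + 3·40 = 434
  Y = 105 + 6·40 (+14 from intervention) = 359
  A = 273 + 5·112 − 6·434 − 6·359 = -3925
A: -5089 − (-3925) = -1164

-1164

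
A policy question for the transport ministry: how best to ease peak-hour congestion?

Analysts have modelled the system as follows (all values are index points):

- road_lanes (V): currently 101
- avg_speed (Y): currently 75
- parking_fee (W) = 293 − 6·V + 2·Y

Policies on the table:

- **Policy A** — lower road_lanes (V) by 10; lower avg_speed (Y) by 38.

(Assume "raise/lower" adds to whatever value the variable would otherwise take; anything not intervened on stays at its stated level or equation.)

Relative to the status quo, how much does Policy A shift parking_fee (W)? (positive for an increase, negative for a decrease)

Baseline:
  V = 101
  Y = 75
  W = 293 − 6·101 + 2·75 = -163
Policy A (V − 10, Y − 38):
  V = 101 − 10 = 91
  Y = 75 − 38 = 37
  W = 293 − 6·91 + 2·37 = -179
Change in W: -179 − (-163) = -16

-16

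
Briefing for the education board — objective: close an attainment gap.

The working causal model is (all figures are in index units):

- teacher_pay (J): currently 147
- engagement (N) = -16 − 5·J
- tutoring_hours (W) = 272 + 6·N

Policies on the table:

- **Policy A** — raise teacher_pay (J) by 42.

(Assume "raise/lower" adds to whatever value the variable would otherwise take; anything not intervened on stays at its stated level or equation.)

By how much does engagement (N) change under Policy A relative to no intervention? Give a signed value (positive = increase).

-210

Baseline:
  J = 147
  N = -16 − 5·147 = -751
Policy A (J + 42):
  J = 147 + 42 = 189
  N = -16 − 5·189 = -961
Change in N: -961 − (-751) = -210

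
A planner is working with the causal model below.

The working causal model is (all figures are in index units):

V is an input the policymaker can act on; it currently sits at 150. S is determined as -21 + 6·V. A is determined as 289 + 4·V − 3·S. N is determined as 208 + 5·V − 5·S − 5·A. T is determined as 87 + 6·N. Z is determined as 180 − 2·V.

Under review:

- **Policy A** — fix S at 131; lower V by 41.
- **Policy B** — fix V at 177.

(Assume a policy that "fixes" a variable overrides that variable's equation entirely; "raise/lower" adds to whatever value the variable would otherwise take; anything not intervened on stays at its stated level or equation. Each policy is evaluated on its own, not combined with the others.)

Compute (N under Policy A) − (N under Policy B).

-8080

Policy A (S := 131, V − 41):
  V = 150 − 41 = 109
  S = 131
  A = 289 + 4·109 − 3·131 = 332
  N = 208 + 5·109 − 5·131 − 5·332 = -1562
Policy B (V := 177):
  V = 177
  S = -21 + 6·177 = 1041
  A = 289 + 4·177 − 3·1041 = -2126
  N = 208 + 5·177 − 5·1041 − 5·(-2126) = 6518
N: -1562 − 6518 = -8080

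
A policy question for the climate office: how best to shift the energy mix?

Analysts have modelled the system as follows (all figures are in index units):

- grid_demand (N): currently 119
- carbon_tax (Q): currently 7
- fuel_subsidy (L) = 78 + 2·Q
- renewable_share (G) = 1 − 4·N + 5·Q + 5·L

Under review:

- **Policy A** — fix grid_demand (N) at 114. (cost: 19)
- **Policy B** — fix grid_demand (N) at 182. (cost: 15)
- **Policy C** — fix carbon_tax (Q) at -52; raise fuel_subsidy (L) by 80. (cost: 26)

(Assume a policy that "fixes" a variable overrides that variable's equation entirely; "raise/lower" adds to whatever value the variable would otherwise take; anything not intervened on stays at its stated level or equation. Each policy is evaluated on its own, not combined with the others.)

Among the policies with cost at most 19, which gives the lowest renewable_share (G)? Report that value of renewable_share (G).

-232

Policy A (N := 114):
  N = 114
  Q = 7
  L = 78 + 2·7 = 92
  G = 1 − 4·114 + 5·7 + 5·92 = 40
Policy B (N := 182):
  N = 182
  Q = 7
  L = 78 + 2·7 = 92
  G = 1 − 4·182 + 5·7 + 5·92 = -232
Comparing — Policy A: G=40, Policy B: G=-232. Lowest is -232 (Policy B).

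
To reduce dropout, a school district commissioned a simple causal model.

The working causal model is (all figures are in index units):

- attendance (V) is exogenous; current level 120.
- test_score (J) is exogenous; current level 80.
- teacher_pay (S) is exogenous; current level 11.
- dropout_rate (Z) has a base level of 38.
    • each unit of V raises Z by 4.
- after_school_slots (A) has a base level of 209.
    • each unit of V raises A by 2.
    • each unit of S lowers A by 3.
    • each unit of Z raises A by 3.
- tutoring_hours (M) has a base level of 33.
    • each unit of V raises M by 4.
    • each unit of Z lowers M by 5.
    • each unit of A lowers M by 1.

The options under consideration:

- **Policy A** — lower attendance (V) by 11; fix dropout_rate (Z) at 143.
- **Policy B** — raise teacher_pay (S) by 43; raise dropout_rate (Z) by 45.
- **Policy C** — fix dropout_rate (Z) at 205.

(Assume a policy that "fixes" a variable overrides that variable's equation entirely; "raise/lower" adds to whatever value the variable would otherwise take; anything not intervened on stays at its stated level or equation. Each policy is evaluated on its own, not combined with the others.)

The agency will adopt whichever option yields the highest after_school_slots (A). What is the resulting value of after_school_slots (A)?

1976

Policy A (V − 11, Z := 143):
  V = 120 − 11 = 109
  S = 11
  Z = 143
  A = 209 + 2·109 − 3·11 + 3·143 = 823
Policy B (S + 43, Z + 45):
  V = 120
  S = 11 + 43 = 54
  Z = 38 + 4·120 (+45 from intervention) = 563
  A = 209 + 2·120 − 3·54 + 3·563 = 1976
Policy C (Z := 205):
  V = 120
  S = 11
  Z = 205
  A = 209 + 2·120 − 3·11 + 3·205 = 1031
Comparing — Policy A: A=823, Policy B: A=1976, Policy C: A=1031. Highest is 1976 (Policy B).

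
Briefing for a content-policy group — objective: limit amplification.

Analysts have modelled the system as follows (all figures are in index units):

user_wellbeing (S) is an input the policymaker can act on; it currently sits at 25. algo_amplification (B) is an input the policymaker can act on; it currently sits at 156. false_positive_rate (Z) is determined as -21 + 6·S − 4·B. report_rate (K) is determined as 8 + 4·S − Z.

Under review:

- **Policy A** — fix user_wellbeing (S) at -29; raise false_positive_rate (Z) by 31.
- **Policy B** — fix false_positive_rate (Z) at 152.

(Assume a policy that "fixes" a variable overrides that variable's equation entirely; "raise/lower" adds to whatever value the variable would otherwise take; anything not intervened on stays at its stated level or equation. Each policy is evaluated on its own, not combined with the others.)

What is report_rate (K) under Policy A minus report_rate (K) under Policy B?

724

Policy A (S := -29, Z + 31):
  S = -29
  B = 156
  Z = -21 + 6·(-29) − 4·156 (+31 from intervention) = -788
  K = 8 + 4·(-29) − (-788) = 680
Policy B (Z := 152):
  S = 25
  B = 156
  Z = 152
  K = 8 + 4·25 − 152 = -44
K: 680 − (-44) = 724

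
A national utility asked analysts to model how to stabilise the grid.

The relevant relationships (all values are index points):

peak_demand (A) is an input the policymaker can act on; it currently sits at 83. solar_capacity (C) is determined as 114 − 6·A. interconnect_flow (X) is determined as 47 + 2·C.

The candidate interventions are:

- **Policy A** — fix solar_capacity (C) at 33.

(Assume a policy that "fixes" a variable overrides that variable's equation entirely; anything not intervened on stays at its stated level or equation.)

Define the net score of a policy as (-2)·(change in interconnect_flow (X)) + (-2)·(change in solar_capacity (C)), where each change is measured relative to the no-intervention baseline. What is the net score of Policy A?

Baseline:
  A = 83
  C = 114 − 6·83 = -384
  X = 47 + 2·(-384) = -721
Policy A (C := 33):
  A = 83
  C = 33
  X = 47 + 2·33 = 113
ΔX = 113 − (-721) = 834; ΔC = 33 − (-384) = 417
Score = (-2)·834 + (-2)·417 = -2502

-2502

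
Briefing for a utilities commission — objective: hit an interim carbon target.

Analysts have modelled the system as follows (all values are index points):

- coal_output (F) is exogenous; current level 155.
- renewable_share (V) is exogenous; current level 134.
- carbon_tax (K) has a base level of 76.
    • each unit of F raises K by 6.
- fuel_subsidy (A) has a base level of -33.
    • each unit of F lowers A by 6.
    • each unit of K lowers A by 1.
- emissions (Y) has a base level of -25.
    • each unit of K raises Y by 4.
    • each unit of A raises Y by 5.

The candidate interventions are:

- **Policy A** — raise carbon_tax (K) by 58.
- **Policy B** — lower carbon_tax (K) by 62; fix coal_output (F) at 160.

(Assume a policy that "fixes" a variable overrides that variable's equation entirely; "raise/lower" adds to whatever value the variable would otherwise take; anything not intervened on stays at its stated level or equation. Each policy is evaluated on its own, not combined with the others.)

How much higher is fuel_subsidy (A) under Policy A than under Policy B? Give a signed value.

Policy A (K + 58):
  F = 155
  K = 76 + 6·155 (+58 from intervention) = 1064
  A = -33 − 6·155 − 1064 = -2027
Policy B (K − 62, F := 160):
  F = 160
  K = 76 + 6·160 (−62 from intervention) = 974
  A = -33 − 6·160 − 974 = -1967
A: -2027 − (-1967) = -60

-60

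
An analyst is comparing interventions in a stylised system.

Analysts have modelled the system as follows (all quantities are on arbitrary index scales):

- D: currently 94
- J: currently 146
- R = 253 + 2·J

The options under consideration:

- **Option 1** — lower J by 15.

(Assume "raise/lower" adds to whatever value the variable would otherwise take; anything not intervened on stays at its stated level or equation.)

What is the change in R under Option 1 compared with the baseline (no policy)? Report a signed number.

-30

Baseline:
  J = 146
  R = 253 + 2·146 = 545
Option 1 (J − 15):
  J = 146 − 15 = 131
  R = 253 + 2·131 = 515
Change in R: 515 − 545 = -30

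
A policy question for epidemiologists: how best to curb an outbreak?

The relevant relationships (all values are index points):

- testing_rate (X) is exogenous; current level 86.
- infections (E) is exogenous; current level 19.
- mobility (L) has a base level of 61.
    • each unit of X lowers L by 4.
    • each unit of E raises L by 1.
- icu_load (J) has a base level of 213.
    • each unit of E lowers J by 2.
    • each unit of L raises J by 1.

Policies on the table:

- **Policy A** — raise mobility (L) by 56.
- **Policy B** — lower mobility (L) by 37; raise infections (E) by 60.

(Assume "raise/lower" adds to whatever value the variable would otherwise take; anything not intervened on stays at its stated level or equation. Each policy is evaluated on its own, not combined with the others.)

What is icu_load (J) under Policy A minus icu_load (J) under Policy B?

Policy A (L + 56):
  X = 86
  E = 19
  L = 61 − 4·86 + 19 (+56 from intervention) = -208
  J = 213 − 2·19 + (-208) = -33
Policy B (L − 37, E + 60):
  X = 86
  E = 19 + 60 = 79
  L = 61 − 4·86 + 79 (−37 from intervention) = -241
  J = 213 − 2·79 + (-241) = -186
J: -33 − (-186) = 153

153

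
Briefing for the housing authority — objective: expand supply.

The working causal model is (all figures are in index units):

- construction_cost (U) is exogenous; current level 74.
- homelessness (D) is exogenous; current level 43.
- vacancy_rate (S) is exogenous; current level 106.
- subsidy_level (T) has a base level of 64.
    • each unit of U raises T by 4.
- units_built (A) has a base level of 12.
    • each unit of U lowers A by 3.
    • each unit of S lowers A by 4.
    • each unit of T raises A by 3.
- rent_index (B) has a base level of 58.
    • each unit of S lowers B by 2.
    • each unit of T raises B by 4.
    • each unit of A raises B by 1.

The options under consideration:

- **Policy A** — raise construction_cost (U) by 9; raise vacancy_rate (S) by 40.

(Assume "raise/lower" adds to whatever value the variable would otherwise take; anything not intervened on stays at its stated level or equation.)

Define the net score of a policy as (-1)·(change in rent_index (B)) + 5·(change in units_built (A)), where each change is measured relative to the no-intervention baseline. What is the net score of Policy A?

Baseline:
  U = 74
  S = 106
  T = 64 + 4·74 = 360
  A = 12 − 3·74 − 4·106 + 3·360 = 446
  B = 58 − 2·106 + 4·360 + 446 = 1732
Policy A (U + 9, S + 40):
  U = 74 + 9 = 83
  S = 106 + 40 = 146
  T = 64 + 4·83 = 396
  A = 12 − 3·83 − 4·146 + 3·396 = 367
  B = 58 − 2·146 + 4·396 + 367 = 1717
ΔB = 1717 − 1732 = -15; ΔA = 367 − 446 = -79
Score = (-1)·(-15) + 5·(-79) = -380

-380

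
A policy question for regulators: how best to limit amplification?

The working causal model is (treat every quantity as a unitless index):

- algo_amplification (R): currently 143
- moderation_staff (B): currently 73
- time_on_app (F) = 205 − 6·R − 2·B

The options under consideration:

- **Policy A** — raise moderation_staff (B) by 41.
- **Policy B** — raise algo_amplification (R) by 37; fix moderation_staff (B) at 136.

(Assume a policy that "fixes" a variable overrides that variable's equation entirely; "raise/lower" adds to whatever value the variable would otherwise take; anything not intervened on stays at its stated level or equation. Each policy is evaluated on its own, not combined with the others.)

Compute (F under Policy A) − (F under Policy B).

Policy A (B + 41):
  R = 143
  B = 73 + 41 = 114
  F = 205 − 6·143 − 2·114 = -881
Policy B (R + 37, B := 136):
  R = 143 + 37 = 180
  B = 136
  F = 205 − 6·180 − 2·136 = -1147
F: -881 − (-1147) = 266

266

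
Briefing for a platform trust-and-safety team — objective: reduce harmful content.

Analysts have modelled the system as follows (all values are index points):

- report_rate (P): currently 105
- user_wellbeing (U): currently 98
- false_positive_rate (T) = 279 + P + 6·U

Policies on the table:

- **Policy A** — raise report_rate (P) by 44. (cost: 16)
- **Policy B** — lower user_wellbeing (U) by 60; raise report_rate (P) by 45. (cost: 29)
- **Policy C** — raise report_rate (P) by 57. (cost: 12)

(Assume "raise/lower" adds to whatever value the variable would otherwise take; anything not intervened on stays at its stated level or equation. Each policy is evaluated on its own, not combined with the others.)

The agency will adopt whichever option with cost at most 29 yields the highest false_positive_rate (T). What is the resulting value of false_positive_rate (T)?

1029

Policy A (P + 44):
  P = 105 + 44 = 149
  U = 98
  T = 279 + 149 + 6·98 = 1016
Policy B (U − 60, P + 45):
  P = 105 + 45 = 150
  U = 98 − 60 = 38
  T = 279 + 150 + 6·38 = 657
Policy C (P + 57):
  P = 105 + 57 = 162
  U = 98
  T = 279 + 162 + 6·98 = 1029
Comparing — Policy A: T=1016, Policy B: T=657, Policy C: T=1029. Highest is 1029 (Policy C).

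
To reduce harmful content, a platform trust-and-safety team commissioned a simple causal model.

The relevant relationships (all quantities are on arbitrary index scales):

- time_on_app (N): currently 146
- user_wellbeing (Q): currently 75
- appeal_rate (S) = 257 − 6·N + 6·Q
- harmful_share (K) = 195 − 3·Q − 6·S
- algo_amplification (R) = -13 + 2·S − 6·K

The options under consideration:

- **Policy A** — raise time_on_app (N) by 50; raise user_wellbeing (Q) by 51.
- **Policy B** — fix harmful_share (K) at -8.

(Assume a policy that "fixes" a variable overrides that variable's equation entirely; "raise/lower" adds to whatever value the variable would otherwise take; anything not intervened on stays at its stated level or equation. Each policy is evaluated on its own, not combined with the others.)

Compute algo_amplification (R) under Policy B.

Policy B (K := -8):
  N = 146
  Q = 75
  S = 257 − 6·146 + 6·75 = -169
  K = -8
  R = -13 + 2·(-169) − 6·(-8) = -303

-303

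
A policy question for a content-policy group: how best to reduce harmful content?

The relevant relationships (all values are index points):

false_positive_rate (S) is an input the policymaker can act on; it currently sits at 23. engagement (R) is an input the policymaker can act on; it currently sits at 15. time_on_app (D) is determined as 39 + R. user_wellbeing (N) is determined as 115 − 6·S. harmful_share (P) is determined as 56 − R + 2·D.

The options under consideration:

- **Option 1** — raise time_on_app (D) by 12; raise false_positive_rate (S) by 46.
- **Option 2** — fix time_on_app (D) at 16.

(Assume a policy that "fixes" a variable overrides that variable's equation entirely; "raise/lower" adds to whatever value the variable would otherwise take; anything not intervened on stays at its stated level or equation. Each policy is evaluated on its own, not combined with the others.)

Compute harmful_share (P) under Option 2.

73

Option 2 (D := 16):
  R = 15
  D = 16
  P = 56 − 15 + 2·16 = 73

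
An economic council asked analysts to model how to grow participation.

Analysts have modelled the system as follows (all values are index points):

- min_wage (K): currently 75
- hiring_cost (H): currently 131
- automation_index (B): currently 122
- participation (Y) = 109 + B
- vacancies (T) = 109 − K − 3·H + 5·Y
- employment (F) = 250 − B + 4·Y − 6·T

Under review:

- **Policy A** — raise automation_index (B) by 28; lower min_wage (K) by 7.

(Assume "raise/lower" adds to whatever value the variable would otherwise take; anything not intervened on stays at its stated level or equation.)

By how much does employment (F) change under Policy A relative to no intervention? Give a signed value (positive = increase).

-798

Baseline:
  K = 75
  H = 131
  B = 122
  Y = 109 + 122 = 231
  T = 109 − 75 − 3·131 + 5·231 = 796
  F = 250 − 122 + 4·231 − 6·796 = -3724
Policy A (B + 28, K − 7):
  K = 75 − 7 = 68
  H = 131
  B = 122 + 28 = 150
  Y = 109 + 150 = 259
  T = 109 − 68 − 3·131 + 5·259 = 943
  F = 250 − 150 + 4·259 − 6·943 = -4522
Change in F: -4522 − (-3724) = -798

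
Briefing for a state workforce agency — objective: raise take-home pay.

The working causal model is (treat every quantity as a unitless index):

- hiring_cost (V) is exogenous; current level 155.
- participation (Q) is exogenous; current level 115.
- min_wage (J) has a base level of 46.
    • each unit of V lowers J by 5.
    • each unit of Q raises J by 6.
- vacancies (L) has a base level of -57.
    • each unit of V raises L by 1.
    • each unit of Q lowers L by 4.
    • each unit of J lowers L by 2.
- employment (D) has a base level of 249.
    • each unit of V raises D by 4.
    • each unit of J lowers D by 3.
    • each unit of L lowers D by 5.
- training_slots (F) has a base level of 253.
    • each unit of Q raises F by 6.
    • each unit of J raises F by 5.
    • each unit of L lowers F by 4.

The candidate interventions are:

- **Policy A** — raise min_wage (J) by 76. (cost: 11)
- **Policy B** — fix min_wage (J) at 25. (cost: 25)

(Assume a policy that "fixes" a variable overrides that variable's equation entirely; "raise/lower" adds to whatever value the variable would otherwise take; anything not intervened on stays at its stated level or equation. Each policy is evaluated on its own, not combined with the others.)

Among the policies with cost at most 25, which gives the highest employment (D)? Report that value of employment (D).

Policy A (J + 76):
  V = 155
  Q = 115
  J = 46 − 5·155 + 6·115 (+76 from intervention) = 37
  L = -57 + 155 − 4·115 − 2·37 = -436
  D = 249 + 4·155 − 3·37 − 5·(-436) = 2938
Policy B (J := 25):
  V = 155
  Q = 115
  J = 25
  L = -57 + 155 − 4·115 − 2·25 = -412
  D = 249 + 4·155 − 3·25 − 5·(-412) = 2854
Comparing — Policy A: D=2938, Policy B: D=2854. Highest is 2938 (Policy A).

2938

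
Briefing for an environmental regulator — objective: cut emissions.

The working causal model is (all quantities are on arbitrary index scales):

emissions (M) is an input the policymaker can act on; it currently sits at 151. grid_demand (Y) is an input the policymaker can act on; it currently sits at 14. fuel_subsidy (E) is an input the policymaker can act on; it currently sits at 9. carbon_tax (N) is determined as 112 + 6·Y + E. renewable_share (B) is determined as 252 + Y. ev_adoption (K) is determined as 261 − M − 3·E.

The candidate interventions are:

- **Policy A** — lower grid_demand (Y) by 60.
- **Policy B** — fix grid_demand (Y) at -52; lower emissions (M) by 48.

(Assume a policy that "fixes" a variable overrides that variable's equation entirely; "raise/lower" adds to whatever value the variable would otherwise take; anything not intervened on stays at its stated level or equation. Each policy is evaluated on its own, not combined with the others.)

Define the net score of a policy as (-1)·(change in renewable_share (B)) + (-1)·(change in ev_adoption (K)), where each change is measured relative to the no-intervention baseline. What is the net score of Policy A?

60

Baseline:
  M = 151
  Y = 14
  E = 9
  B = 252 + 14 = 266
  K = 261 − 151 − 3·9 = 83
Policy A (Y − 60):
  M = 151
  Y = 14 − 60 = -46
  E = 9
  B = 252 + (-46) = 206
  K = 261 − 151 − 3·9 = 83
ΔB = 206 − 266 = -60; ΔK = 83 − 83 = 0
Score = (-1)·(-60) + (-1)·0 = 60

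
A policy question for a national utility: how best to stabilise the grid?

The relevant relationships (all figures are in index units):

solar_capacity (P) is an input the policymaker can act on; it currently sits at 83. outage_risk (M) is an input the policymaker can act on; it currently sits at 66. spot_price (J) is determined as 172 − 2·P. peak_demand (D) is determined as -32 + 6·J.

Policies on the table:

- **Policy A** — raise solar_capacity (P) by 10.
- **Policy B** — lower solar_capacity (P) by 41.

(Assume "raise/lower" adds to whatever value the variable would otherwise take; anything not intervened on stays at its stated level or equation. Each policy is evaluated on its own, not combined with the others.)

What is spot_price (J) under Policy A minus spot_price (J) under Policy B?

-102

Policy A (P + 10):
  P = 83 + 10 = 93
  J = 172 − 2·93 = -14
Policy B (P − 41):
  P = 83 − 41 = 42
  J = 172 − 2·42 = 88
J: -14 − 88 = -102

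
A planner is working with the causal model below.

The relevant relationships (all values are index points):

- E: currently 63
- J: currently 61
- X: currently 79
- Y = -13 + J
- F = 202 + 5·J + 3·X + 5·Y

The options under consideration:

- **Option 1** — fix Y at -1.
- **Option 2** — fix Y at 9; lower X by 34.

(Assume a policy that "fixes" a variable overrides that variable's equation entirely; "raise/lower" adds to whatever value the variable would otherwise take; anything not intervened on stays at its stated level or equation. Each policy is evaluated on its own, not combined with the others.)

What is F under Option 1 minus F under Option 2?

Option 1 (Y := -1):
  J = 61
  X = 79
  Y = -1
  F = 202 + 5·61 + 3·79 + 5·(-1) = 739
Option 2 (Y := 9, X − 34):
  J = 61
  X = 79 − 34 = 45
  Y = 9
  F = 202 + 5·61 + 3·45 + 5·9 = 687
F: 739 − 687 = 52

52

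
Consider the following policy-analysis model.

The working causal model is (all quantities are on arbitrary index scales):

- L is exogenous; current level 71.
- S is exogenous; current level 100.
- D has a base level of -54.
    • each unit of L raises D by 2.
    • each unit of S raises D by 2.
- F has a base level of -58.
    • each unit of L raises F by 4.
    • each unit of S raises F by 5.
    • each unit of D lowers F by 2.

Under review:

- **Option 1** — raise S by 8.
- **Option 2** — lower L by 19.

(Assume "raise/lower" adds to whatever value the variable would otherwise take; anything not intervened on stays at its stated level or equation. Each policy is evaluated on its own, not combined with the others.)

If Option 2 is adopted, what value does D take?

Option 2 (L − 19):
  L = 71 − 19 = 52
  S = 100
  D = -54 + 2·52 + 2·100 = 250

250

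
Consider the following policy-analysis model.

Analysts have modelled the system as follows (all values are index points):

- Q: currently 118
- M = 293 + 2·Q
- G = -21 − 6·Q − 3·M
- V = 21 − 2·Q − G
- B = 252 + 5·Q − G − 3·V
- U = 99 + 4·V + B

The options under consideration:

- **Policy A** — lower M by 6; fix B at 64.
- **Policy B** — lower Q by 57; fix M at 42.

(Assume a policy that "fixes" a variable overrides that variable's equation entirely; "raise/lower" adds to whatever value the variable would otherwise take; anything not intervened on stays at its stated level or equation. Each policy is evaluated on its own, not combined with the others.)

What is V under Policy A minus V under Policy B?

1671

Policy A (M − 6, B := 64):
  Q = 118
  M = 293 + 2·118 (−6 from intervention) = 523
  G = -21 − 6·118 − 3·523 = -2298
  V = 21 − 2·118 − (-2298) = 2083
Policy B (Q − 57, M := 42):
  Q = 118 − 57 = 61
  M = 42
  G = -21 − 6·61 − 3·42 = -513
  V = 21 − 2·61 − (-513) = 412
V: 2083 − 412 = 1671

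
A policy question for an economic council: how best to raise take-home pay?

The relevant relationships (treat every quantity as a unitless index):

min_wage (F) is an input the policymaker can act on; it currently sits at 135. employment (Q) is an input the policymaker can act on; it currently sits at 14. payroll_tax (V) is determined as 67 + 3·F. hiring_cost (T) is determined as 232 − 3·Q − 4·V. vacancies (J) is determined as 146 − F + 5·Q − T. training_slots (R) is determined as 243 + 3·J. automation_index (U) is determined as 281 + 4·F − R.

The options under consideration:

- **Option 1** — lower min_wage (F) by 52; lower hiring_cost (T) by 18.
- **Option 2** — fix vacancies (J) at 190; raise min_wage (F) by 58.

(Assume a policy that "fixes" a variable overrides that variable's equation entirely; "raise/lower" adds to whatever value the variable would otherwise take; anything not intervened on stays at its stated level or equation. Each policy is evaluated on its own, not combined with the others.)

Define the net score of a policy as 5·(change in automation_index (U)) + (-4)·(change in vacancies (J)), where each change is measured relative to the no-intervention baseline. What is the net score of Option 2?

31351

Baseline:
  F = 135
  Q = 14
  V = 67 + 3·135 = 472
  T = 232 − 3·14 − 4·472 = -1698
  J = 146 − 135 + 5·14 − (-1698) = 1779
  R = 243 + 3·1779 = 5580
  U = 281 + 4·135 − 5580 = -4759
Option 2 (J := 190, F + 58):
  F = 135 + 58 = 193
  Q = 14
  V = 67 + 3·193 = 646
  T = 232 − 3·14 − 4·646 = -2394
  J = 190
  R = 243 + 3·190 = 813
  U = 281 + 4·193 − 813 = 240
ΔU = 240 − (-4759) = 4999; ΔJ = 190 − 1779 = -1589
Score = 5·4999 + (-4)·(-1589) = 31351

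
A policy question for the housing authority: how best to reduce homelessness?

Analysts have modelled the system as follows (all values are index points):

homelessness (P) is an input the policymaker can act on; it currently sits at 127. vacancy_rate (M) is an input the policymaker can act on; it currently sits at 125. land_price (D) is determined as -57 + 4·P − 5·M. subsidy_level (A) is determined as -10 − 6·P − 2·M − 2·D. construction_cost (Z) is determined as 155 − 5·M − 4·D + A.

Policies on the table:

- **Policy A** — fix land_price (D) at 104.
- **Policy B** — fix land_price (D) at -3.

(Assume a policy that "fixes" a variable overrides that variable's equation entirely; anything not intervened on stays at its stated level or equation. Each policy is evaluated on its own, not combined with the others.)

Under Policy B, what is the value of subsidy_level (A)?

Policy B (D := -3):
  P = 127
  M = 125
  D = -3
  A = -10 − 6·127 − 2·125 − 2·(-3) = -1016

-1016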